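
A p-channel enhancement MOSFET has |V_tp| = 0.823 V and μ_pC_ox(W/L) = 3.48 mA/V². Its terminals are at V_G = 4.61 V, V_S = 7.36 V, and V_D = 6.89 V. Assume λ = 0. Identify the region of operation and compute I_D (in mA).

V_SG = V_S − V_G = 7.36 − 4.61 = 2.75 V; V_SD = V_S − V_D = 7.36 − 6.89 = 0.47 V.
V_ov = V_SG − |V_tp| = 2.75 − 0.823 = 1.93 V.
Since V_SD = 0.47 V < V_ov = 1.93 V, the device is in the triode region.
I_D = k_p [V_ov · V_SD − ½ V_SD²] = 3.48 × [1.93 × 0.47 − 0.5 × 0.47²] = 2.77 mA.

Triode; I_D = 2.77 mA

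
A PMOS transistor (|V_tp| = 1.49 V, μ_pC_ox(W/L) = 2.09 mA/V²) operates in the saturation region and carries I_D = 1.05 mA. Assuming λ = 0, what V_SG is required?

In saturation I_D = ½ k_p (V_SG − |V_tp|)², so V_SG − |V_tp| = √(2 I_D / k_p) = √(2 × 1.05 / 2.09) = 1 V.
V_SG = 1.49 + 1 = 2.49 V.

V_SG = 2.49 V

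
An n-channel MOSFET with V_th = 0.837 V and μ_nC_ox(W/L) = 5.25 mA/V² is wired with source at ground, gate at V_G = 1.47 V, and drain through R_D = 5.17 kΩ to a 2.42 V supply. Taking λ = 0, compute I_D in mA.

I_D = 0.439 mA

V_GS = V_G = 1.47 V, so V_ov = 1.47 − 0.837 = 0.633 V.
Assume saturation: I_D = ½ k_n V_ov² = 0.5 × 5.25 × 0.633² = 1.05 mA, giving V_DS = V_DD − I_D R_D = 2.42 − 1.05 × 5.17 = -3.02 V.
But -3.02 V < V_ov = 0.633 V, so the device is actually in triode.
In triode I_D = k_n[V_ov V_DS − ½ V_DS²] and I_D = (V_DD − V_DS)/R_D. Equating: 13.6 V_DS² − 18.18 V_DS + 2.42 = 0, giving V_DS = 0.15 V (the root below V_ov).
I_D = (2.42 − 0.15) / 5.17 = 0.439 mA.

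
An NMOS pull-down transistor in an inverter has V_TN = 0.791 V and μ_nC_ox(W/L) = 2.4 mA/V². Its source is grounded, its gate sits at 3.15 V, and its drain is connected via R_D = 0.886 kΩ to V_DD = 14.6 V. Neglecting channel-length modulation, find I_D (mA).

V_GS = V_G = 3.15 V, so V_ov = 3.15 − 0.791 = 2.36 V.
Assume saturation: I_D = ½ k_n V_ov² = 0.5 × 2.4 × 2.36² = 6.68 mA, giving V_DS = V_DD − I_D R_D = 14.6 − 6.68 × 0.886 = 8.68 V.
V_DS = 8.68 V ≥ V_ov = 2.36 V, confirming saturation.

I_D = 6.68 mA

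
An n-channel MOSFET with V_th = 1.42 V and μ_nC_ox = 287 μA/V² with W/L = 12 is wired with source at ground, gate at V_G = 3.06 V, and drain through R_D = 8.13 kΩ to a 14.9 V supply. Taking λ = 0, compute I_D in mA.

I_D = 1.79 mA

V_GS = V_G = 3.06 V, so V_ov = 3.06 − 1.42 = 1.64 V.
k_n = μ_nC_ox · (W/L) = 3.444 mA/V².
Assume saturation: I_D = ½ k_n V_ov² = 0.5 × 3.444 × 1.64² = 4.63 mA, giving V_DS = V_DD − I_D R_D = 14.9 − 4.63 × 8.13 = -22.8 V.
But -22.8 V < V_ov = 1.64 V, so the device is actually in triode.
In triode I_D = k_n[V_ov V_DS − ½ V_DS²] and I_D = (V_DD − V_DS)/R_D. Equating: 14 V_DS² − 46.92 V_DS + 14.9 = 0, giving V_DS = 0.355 V (the root below V_ov).
I_D = (14.9 − 0.355) / 8.13 = 1.79 mA.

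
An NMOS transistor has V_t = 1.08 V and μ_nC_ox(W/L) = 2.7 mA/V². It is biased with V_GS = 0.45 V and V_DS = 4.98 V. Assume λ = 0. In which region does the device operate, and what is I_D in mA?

V_GS = 0.45 V < V_t = 1.08 V, so the transistor is in cutoff.

Cutoff; I_D = 0 mA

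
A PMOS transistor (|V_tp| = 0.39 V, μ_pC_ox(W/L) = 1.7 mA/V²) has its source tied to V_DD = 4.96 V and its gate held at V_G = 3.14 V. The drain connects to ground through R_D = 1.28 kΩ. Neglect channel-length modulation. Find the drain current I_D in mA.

I_D = 1.74 mA

V_SG = V_DD − V_G = 4.96 − 3.14 = 1.82 V, so V_ov = 1.82 − 0.39 = 1.43 V.
Assume saturation: I_D = ½ k_p V_ov² = 0.5 × 1.7 × 1.43² = 1.74 mA, giving V_SD = V_DD − I_D R_D = 4.96 − 1.74 × 1.28 = 2.74 V.
V_SD = 2.74 V ≥ V_ov = 1.43 V, confirming saturation.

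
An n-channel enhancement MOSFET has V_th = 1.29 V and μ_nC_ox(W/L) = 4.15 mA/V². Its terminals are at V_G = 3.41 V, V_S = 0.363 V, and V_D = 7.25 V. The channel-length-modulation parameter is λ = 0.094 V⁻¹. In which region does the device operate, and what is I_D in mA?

V_GS = V_G − V_S = 3.41 − 0.363 = 3.05 V; V_DS = V_D − V_S = 7.25 − 0.363 = 6.89 V.
V_ov = V_GS − V_th = 3.05 − 1.29 = 1.76 V.
Since V_DS = 6.89 V ≥ V_ov = 1.76 V, the device is in saturation.
I_D = ½ k_n V_ov² (1 + λ V_DS) = 0.5 × 4.15 × 1.76² × (1 + 0.094 × 6.89) = 10.6 mA.

Saturation; I_D = 10.6 mA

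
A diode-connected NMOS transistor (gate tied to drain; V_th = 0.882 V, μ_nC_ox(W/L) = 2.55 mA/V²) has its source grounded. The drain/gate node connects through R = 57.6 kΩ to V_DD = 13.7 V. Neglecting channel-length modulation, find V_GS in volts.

With gate tied to drain, V_GS = V_DS ≥ V_GS − V_th, so the device is in saturation.
KCL at the drain: ½ k_n (V_GS − V_th)² = (V_DD − V_GS)/R.
Let x = V_GS − 0.882. Then 73.4 x² + x − 12.82 = 0, giving x = 0.411 V (positive root), so V_GS = 1.29 V.
I_D = (V_DD − V_GS)/R = (13.7 − 1.29) / 57.6 = 0.215 mA.

V_GS = 1.29 V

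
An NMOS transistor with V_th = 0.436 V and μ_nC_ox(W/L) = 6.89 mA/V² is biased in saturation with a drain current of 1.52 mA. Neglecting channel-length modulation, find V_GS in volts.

V_GS = 1.10 V

In saturation I_D = ½ k_n (V_GS − V_th)², so V_GS − V_th = √(2 I_D / k_n) = √(2 × 1.52 / 6.89) = 0.664 V.
V_GS = 0.436 + 0.664 = 1.1 V.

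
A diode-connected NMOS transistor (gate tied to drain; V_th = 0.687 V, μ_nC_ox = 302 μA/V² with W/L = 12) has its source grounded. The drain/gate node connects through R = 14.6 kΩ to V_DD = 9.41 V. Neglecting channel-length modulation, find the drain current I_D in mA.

I_D = 0.559 mA

With gate tied to drain, V_GS = V_DS ≥ V_GS − V_th, so the device is in saturation.
k_n = μ_nC_ox · (W/L) = 3.624 mA/V².
KCL at the drain: ½ k_n (V_GS − V_th)² = (V_DD − V_GS)/R.
Let x = V_GS − 0.687. Then 26.5 x² + x − 8.723 = 0, giving x = 0.556 V (positive root), so V_GS = 1.24 V.
I_D = (V_DD − V_GS)/R = (9.41 − 1.24) / 14.6 = 0.559 mA.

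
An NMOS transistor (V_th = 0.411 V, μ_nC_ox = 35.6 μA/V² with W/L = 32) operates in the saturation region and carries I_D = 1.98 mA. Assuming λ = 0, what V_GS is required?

k_n = μ_nC_ox · (W/L) = 1.139 mA/V².
In saturation I_D = ½ k_n (V_GS − V_th)², so V_GS − V_th = √(2 I_D / k_n) = √(2 × 1.98 / 1.139) = 1.86 V.
V_GS = 0.411 + 1.86 = 2.28 V.

V_GS = 2.28 V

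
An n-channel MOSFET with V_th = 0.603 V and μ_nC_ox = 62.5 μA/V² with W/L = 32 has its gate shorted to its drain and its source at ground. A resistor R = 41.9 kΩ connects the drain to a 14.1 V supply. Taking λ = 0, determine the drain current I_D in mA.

With gate tied to drain, V_GS = V_DS ≥ V_GS − V_th, so the device is in saturation.
k_n = μ_nC_ox · (W/L) = 2 mA/V².
KCL at the drain: ½ k_n (V_GS − V_th)² = (V_DD − V_GS)/R.
Let x = V_GS − 0.603. Then 41.9 x² + x − 13.5 = 0, giving x = 0.556 V (positive root), so V_GS = 1.16 V.
I_D = (V_DD − V_GS)/R = (14.1 − 1.16) / 41.9 = 0.309 mA.

I_D = 0.309 mA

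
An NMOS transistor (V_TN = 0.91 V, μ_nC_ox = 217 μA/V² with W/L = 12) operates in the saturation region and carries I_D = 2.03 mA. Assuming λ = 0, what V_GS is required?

V_GS = 2.16 V

k_n = μ_nC_ox · (W/L) = 2.604 mA/V².
In saturation I_D = ½ k_n (V_GS − V_TN)², so V_GS − V_TN = √(2 I_D / k_n) = √(2 × 2.03 / 2.604) = 1.25 V.
V_GS = 0.91 + 1.25 = 2.16 V.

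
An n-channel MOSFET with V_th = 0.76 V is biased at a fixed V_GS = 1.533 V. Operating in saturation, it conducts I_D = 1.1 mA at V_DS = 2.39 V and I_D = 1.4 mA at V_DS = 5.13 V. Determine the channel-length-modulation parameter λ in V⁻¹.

λ = 0.131 V⁻¹

With V_GS fixed, I_D ∝ (1 + λ V_DS) in saturation, so I_D2/I_D1 = (1 + λ V_DS2)/(1 + λ V_DS1).
1.4/1.1 = 1.273 = (1 + 5.13 λ)/(1 + 2.39 λ).
Solving: λ (I_D1 V_DS2 − I_D2 V_DS1) = I_D2 − I_D1, so λ = (1.4 − 1.1) / (1.1 × 5.13 − 1.4 × 2.39) = 0.3 / 2.3 = 0.131 V⁻¹.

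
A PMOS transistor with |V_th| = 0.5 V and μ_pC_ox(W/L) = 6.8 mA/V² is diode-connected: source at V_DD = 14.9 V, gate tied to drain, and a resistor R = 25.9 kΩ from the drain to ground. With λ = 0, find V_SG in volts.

V_SG = 0.899 V

With gate tied to drain, V_SG = V_SD ≥ V_SG − |V_th|, so the device is in saturation.
KCL at the drain: ½ k_p (V_SG − |V_th|)² = (V_DD − V_SG)/R.
Let x = V_SG − 0.5. Then 88.1 x² + x − 14.4 = 0, giving x = 0.399 V (positive root), so V_SG = 0.899 V.
I_D = (V_DD − V_SG)/R = (14.9 − 0.899) / 25.9 = 0.541 mA.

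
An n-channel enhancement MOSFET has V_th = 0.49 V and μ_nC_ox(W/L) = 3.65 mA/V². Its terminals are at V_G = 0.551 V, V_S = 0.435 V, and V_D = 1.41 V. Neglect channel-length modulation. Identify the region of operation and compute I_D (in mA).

Cutoff; I_D = 0 mA

V_GS = V_G − V_S = 0.551 − 0.435 = 0.116 V; V_DS = V_D − V_S = 1.41 − 0.435 = 0.975 V.
V_GS = 0.116 V < V_th = 0.49 V, so the transistor is in cutoff.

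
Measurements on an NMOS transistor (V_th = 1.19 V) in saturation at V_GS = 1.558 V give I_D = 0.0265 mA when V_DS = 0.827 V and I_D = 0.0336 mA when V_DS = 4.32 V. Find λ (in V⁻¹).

λ = 0.0819 V⁻¹

With V_GS fixed, I_D ∝ (1 + λ V_DS) in saturation, so I_D2/I_D1 = (1 + λ V_DS2)/(1 + λ V_DS1).
0.0336/0.0265 = 1.268 = (1 + 4.32 λ)/(1 + 0.827 λ).
Solving: λ (I_D1 V_DS2 − I_D2 V_DS1) = I_D2 − I_D1, so λ = (0.0336 − 0.0265) / (0.0265 × 4.32 − 0.0336 × 0.827) = 0.0071 / 0.0867 = 0.0819 V⁻¹.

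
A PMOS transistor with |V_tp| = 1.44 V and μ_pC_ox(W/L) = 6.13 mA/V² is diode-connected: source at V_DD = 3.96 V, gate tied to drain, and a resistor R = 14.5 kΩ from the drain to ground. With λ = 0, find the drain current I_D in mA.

I_D = 0.158 mA

With gate tied to drain, V_SG = V_SD ≥ V_SG − |V_tp|, so the device is in saturation.
KCL at the drain: ½ k_p (V_SG − |V_tp|)² = (V_DD − V_SG)/R.
Let x = V_SG − 1.44. Then 44.4 x² + x − 2.52 = 0, giving x = 0.227 V (positive root), so V_SG = 1.67 V.
I_D = (V_DD − V_SG)/R = (3.96 − 1.67) / 14.5 = 0.158 mA.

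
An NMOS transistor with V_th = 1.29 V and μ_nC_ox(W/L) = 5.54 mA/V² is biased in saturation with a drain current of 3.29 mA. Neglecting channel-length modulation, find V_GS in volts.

In saturation I_D = ½ k_n (V_GS − V_th)², so V_GS − V_th = √(2 I_D / k_n) = √(2 × 3.29 / 5.54) = 1.09 V.
V_GS = 1.29 + 1.09 = 2.38 V.

V_GS = 2.38 V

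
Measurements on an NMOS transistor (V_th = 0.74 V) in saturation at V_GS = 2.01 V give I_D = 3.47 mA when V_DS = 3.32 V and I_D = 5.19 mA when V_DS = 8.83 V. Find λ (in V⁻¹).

λ = 0.128 V⁻¹

With V_GS fixed, I_D ∝ (1 + λ V_DS) in saturation, so I_D2/I_D1 = (1 + λ V_DS2)/(1 + λ V_DS1).
5.19/3.47 = 1.496 = (1 + 8.83 λ)/(1 + 3.32 λ).
Solving: λ (I_D1 V_DS2 − I_D2 V_DS1) = I_D2 − I_D1, so λ = (5.19 − 3.47) / (3.47 × 8.83 − 5.19 × 3.32) = 1.72 / 13.4 = 0.128 V⁻¹.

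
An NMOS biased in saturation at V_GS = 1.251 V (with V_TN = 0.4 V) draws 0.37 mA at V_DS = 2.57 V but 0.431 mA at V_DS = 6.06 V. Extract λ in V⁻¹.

λ = 0.0538 V⁻¹

With V_GS fixed, I_D ∝ (1 + λ V_DS) in saturation, so I_D2/I_D1 = (1 + λ V_DS2)/(1 + λ V_DS1).
0.431/0.37 = 1.165 = (1 + 6.06 λ)/(1 + 2.57 λ).
Solving: λ (I_D1 V_DS2 − I_D2 V_DS1) = I_D2 − I_D1, so λ = (0.431 − 0.37) / (0.37 × 6.06 − 0.431 × 2.57) = 0.061 / 1.13 = 0.0538 V⁻¹.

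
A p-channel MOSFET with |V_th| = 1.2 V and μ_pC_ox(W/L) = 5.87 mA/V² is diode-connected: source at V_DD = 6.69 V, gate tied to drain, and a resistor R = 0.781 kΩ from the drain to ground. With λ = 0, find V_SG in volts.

With gate tied to drain, V_SG = V_SD ≥ V_SG − |V_th|, so the device is in saturation.
KCL at the drain: ½ k_p (V_SG − |V_th|)² = (V_DD − V_SG)/R.
Let x = V_SG − 1.2. Then 2.29 x² + x − 5.49 = 0, giving x = 1.34 V (positive root), so V_SG = 2.54 V.
I_D = (V_DD − V_SG)/R = (6.69 − 2.54) / 0.781 = 5.31 mA.

V_SG = 2.54 V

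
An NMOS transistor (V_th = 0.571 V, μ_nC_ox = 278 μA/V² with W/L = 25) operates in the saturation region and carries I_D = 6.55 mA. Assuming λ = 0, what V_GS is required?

V_GS = 1.94 V

k_n = μ_nC_ox · (W/L) = 6.95 mA/V².
In saturation I_D = ½ k_n (V_GS − V_th)², so V_GS − V_th = √(2 I_D / k_n) = √(2 × 6.55 / 6.95) = 1.37 V.
V_GS = 0.571 + 1.37 = 1.94 V.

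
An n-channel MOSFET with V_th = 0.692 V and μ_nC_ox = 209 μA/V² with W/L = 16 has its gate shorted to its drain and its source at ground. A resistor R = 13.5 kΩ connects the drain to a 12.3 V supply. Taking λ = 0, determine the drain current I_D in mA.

With gate tied to drain, V_GS = V_DS ≥ V_GS − V_th, so the device is in saturation.
k_n = μ_nC_ox · (W/L) = 3.344 mA/V².
KCL at the drain: ½ k_n (V_GS − V_th)² = (V_DD − V_GS)/R.
Let x = V_GS − 0.692. Then 22.6 x² + x − 11.61 = 0, giving x = 0.695 V (positive root), so V_GS = 1.39 V.
I_D = (V_DD − V_GS)/R = (12.3 − 1.39) / 13.5 = 0.808 mA.

I_D = 0.808 mA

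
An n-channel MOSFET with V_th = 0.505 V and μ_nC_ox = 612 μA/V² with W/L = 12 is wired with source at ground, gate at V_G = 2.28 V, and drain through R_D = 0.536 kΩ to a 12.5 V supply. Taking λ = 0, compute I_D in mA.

I_D = 11.6 mA

V_GS = V_G = 2.28 V, so V_ov = 2.28 − 0.505 = 1.77 V.
k_n = μ_nC_ox · (W/L) = 7.344 mA/V².
Assume saturation: I_D = ½ k_n V_ov² = 0.5 × 7.344 × 1.77² = 11.6 mA, giving V_DS = V_DD − I_D R_D = 12.5 − 11.6 × 0.536 = 6.3 V.
V_DS = 6.3 V ≥ V_ov = 1.77 V, confirming saturation.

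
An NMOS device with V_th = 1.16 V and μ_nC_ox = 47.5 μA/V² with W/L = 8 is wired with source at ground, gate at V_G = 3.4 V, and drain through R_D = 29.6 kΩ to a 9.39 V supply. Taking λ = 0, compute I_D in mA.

I_D = 0.304 mA

V_GS = V_G = 3.4 V, so V_ov = 3.4 − 1.16 = 2.24 V.
k_n = μ_nC_ox · (W/L) = 0.38 mA/V².
Assume saturation: I_D = ½ k_n V_ov² = 0.5 × 0.38 × 2.24² = 0.953 mA, giving V_DS = V_DD − I_D R_D = 9.39 − 0.953 × 29.6 = -18.8 V.
But -18.8 V < V_ov = 2.24 V, so the device is actually in triode.
In triode I_D = k_n[V_ov V_DS − ½ V_DS²] and I_D = (V_DD − V_DS)/R_D. Equating: 5.62 V_DS² − 26.2 V_DS + 9.39 = 0, giving V_DS = 0.391 V (the root below V_ov).
I_D = (9.39 − 0.391) / 29.6 = 0.304 mA.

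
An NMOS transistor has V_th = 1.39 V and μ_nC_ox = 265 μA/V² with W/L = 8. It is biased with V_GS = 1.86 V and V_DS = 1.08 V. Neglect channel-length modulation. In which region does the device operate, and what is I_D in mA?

k_n = μ_nC_ox · (W/L) = 2.12 mA/V².
V_ov = V_GS − V_th = 1.86 − 1.39 = 0.47 V.
Since V_DS = 1.08 V ≥ V_ov = 0.47 V, the device is in saturation.
I_D = ½ k_n V_ov² = 0.5 × 2.12 × 0.47² = 0.234 mA.

Saturation; I_D = 0.234 mA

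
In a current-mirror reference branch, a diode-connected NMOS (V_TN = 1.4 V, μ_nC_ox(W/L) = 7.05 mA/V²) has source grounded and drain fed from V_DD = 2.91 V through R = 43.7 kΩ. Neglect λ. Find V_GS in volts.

With gate tied to drain, V_GS = V_DS ≥ V_GS − V_TN, so the device is in saturation.
KCL at the drain: ½ k_n (V_GS − V_TN)² = (V_DD − V_GS)/R.
Let x = V_GS − 1.4. Then 154 x² + x − 1.51 = 0, giving x = 0.0958 V (positive root), so V_GS = 1.5 V.
I_D = (V_DD − V_GS)/R = (2.91 − 1.5) / 43.7 = 0.0324 mA.

V_GS = 1.50 V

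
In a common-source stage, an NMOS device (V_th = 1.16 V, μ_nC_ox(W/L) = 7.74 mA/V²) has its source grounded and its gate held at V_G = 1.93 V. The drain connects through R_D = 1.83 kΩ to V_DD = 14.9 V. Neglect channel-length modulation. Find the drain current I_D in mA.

V_GS = V_G = 1.93 V, so V_ov = 1.93 − 1.16 = 0.77 V.
Assume saturation: I_D = ½ k_n V_ov² = 0.5 × 7.74 × 0.77² = 2.29 mA, giving V_DS = V_DD − I_D R_D = 14.9 − 2.29 × 1.83 = 10.7 V.
V_DS = 10.7 V ≥ V_ov = 0.77 V, confirming saturation.

I_D = 2.29 mA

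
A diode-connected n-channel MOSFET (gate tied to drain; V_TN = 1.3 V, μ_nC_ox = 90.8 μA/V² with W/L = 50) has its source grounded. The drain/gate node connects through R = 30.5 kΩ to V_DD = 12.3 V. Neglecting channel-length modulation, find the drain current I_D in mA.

I_D = 0.348 mA

With gate tied to drain, V_GS = V_DS ≥ V_GS − V_TN, so the device is in saturation.
k_n = μ_nC_ox · (W/L) = 4.54 mA/V².
KCL at the drain: ½ k_n (V_GS − V_TN)² = (V_DD − V_GS)/R.
Let x = V_GS − 1.3. Then 69.2 x² + x − 11 = 0, giving x = 0.391 V (positive root), so V_GS = 1.69 V.
I_D = (V_DD − V_GS)/R = (12.3 − 1.69) / 30.5 = 0.348 mA.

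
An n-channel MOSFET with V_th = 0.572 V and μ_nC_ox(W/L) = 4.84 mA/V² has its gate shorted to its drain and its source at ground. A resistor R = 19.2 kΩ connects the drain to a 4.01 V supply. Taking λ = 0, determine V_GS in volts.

V_GS = 0.833 V

With gate tied to drain, V_GS = V_DS ≥ V_GS − V_th, so the device is in saturation.
KCL at the drain: ½ k_n (V_GS − V_th)² = (V_DD − V_GS)/R.
Let x = V_GS − 0.572. Then 46.5 x² + x − 3.438 = 0, giving x = 0.261 V (positive root), so V_GS = 0.833 V.
I_D = (V_DD − V_GS)/R = (4.01 − 0.833) / 19.2 = 0.165 mA.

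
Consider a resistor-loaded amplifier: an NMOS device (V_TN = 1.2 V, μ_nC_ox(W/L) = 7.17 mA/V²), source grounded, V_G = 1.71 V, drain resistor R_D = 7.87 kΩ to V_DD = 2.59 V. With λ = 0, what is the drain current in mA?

I_D = 0.317 mA

V_GS = V_G = 1.71 V, so V_ov = 1.71 − 1.2 = 0.51 V.
Assume saturation: I_D = ½ k_n V_ov² = 0.5 × 7.17 × 0.51² = 0.932 mA, giving V_DS = V_DD − I_D R_D = 2.59 − 0.932 × 7.87 = -4.75 V.
But -4.75 V < V_ov = 0.51 V, so the device is actually in triode.
In triode I_D = k_n[V_ov V_DS − ½ V_DS²] and I_D = (V_DD − V_DS)/R_D. Equating: 28.2 V_DS² − 29.78 V_DS + 2.59 = 0, giving V_DS = 0.0956 V (the root below V_ov).
I_D = (2.59 − 0.0956) / 7.87 = 0.317 mA.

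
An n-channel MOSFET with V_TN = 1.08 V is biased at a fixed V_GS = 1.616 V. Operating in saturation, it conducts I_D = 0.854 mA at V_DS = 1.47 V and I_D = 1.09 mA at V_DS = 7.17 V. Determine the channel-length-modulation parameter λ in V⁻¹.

With V_GS fixed, I_D ∝ (1 + λ V_DS) in saturation, so I_D2/I_D1 = (1 + λ V_DS2)/(1 + λ V_DS1).
1.09/0.854 = 1.276 = (1 + 7.17 λ)/(1 + 1.47 λ).
Solving: λ (I_D1 V_DS2 − I_D2 V_DS1) = I_D2 − I_D1, so λ = (1.09 − 0.854) / (0.854 × 7.17 − 1.09 × 1.47) = 0.236 / 4.52 = 0.0522 V⁻¹.

λ = 0.0522 V⁻¹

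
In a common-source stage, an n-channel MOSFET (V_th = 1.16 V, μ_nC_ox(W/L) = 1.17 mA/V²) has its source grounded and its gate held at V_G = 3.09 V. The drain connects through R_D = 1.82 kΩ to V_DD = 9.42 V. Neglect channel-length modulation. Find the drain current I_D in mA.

V_GS = V_G = 3.09 V, so V_ov = 3.09 − 1.16 = 1.93 V.
Assume saturation: I_D = ½ k_n V_ov² = 0.5 × 1.17 × 1.93² = 2.18 mA, giving V_DS = V_DD − I_D R_D = 9.42 − 2.18 × 1.82 = 5.45 V.
V_DS = 5.45 V ≥ V_ov = 1.93 V, confirming saturation.

I_D = 2.18 mA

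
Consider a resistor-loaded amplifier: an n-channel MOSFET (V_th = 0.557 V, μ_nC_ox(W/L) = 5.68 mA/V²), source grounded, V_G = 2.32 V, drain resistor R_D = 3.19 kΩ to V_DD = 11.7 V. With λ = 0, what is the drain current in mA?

V_GS = V_G = 2.32 V, so V_ov = 2.32 − 0.557 = 1.76 V.
Assume saturation: I_D = ½ k_n V_ov² = 0.5 × 5.68 × 1.76² = 8.83 mA, giving V_DS = V_DD − I_D R_D = 11.7 − 8.83 × 3.19 = -16.5 V.
But -16.5 V < V_ov = 1.76 V, so the device is actually in triode.
In triode I_D = k_n[V_ov V_DS − ½ V_DS²] and I_D = (V_DD − V_DS)/R_D. Equating: 9.06 V_DS² − 32.94 V_DS + 11.7 = 0, giving V_DS = 0.399 V (the root below V_ov).
I_D = (11.7 − 0.399) / 3.19 = 3.54 mA.

I_D = 3.54 mA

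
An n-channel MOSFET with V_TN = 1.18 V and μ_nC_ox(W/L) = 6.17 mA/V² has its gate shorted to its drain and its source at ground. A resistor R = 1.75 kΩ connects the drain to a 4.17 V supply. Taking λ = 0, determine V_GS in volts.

V_GS = 1.84 V

With gate tied to drain, V_GS = V_DS ≥ V_GS − V_TN, so the device is in saturation.
KCL at the drain: ½ k_n (V_GS − V_TN)² = (V_DD − V_GS)/R.
Let x = V_GS − 1.18. Then 5.4 x² + x − 2.99 = 0, giving x = 0.657 V (positive root), so V_GS = 1.84 V.
I_D = (V_DD − V_GS)/R = (4.17 − 1.84) / 1.75 = 1.33 mA.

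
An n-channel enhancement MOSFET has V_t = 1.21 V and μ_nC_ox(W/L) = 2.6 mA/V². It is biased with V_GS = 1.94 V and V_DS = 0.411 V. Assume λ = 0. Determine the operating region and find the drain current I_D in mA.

V_ov = V_GS − V_t = 1.94 − 1.21 = 0.73 V.
Since V_DS = 0.411 V < V_ov = 0.73 V, the device is in the triode region.
I_D = k_n [V_ov · V_DS − ½ V_DS²] = 2.6 × [0.73 × 0.411 − 0.5 × 0.411²] = 0.56 mA.

Triode; I_D = 0.560 mA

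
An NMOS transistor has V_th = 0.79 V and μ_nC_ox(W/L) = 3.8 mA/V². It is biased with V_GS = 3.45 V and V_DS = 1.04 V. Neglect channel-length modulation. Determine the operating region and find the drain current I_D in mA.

V_ov = V_GS − V_th = 3.45 − 0.79 = 2.66 V.
Since V_DS = 1.04 V < V_ov = 2.66 V, the device is in the triode region.
I_D = k_n [V_ov · V_DS − ½ V_DS²] = 3.8 × [2.66 × 1.04 − 0.5 × 1.04²] = 8.46 mA.

Triode; I_D = 8.46 mA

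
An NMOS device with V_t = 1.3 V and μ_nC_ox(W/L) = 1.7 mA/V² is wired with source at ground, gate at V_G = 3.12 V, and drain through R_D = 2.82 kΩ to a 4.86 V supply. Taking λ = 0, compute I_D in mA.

V_GS = V_G = 3.12 V, so V_ov = 3.12 − 1.3 = 1.82 V.
Assume saturation: I_D = ½ k_n V_ov² = 0.5 × 1.7 × 1.82² = 2.82 mA, giving V_DS = V_DD − I_D R_D = 4.86 − 2.82 × 2.82 = -3.08 V.
But -3.08 V < V_ov = 1.82 V, so the device is actually in triode.
In triode I_D = k_n[V_ov V_DS − ½ V_DS²] and I_D = (V_DD − V_DS)/R_D. Equating: 2.4 V_DS² − 9.725 V_DS + 4.86 = 0, giving V_DS = 0.584 V (the root below V_ov).
I_D = (4.86 − 0.584) / 2.82 = 1.52 mA.

I_D = 1.52 mA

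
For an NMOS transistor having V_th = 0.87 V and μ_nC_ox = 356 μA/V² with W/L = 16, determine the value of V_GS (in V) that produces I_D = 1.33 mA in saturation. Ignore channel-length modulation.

V_GS = 1.55 V

k_n = μ_nC_ox · (W/L) = 5.696 mA/V².
In saturation I_D = ½ k_n (V_GS − V_th)², so V_GS − V_th = √(2 I_D / k_n) = √(2 × 1.33 / 5.696) = 0.683 V.
V_GS = 0.87 + 0.683 = 1.55 V.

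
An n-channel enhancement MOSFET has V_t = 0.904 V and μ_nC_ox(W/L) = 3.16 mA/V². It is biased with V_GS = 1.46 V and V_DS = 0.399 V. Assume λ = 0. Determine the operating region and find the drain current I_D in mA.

V_ov = V_GS − V_t = 1.46 − 0.904 = 0.556 V.
Since V_DS = 0.399 V < V_ov = 0.556 V, the device is in the triode region.
I_D = k_n [V_ov · V_DS − ½ V_DS²] = 3.16 × [0.556 × 0.399 − 0.5 × 0.399²] = 0.449 mA.

Triode; I_D = 0.449 mA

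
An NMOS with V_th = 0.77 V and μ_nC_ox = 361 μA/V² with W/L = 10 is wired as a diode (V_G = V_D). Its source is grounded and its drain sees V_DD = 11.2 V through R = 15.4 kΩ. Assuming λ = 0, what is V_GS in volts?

With gate tied to drain, V_GS = V_DS ≥ V_GS − V_th, so the device is in saturation.
k_n = μ_nC_ox · (W/L) = 3.61 mA/V².
KCL at the drain: ½ k_n (V_GS − V_th)² = (V_DD − V_GS)/R.
Let x = V_GS − 0.77. Then 27.8 x² + x − 10.43 = 0, giving x = 0.595 V (positive root), so V_GS = 1.36 V.
I_D = (V_DD − V_GS)/R = (11.2 − 1.36) / 15.4 = 0.639 mA.

V_GS = 1.36 V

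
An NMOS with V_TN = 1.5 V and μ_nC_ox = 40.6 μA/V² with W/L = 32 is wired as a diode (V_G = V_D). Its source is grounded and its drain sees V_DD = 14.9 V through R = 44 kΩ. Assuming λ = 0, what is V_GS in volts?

With gate tied to drain, V_GS = V_DS ≥ V_GS − V_TN, so the device is in saturation.
k_n = μ_nC_ox · (W/L) = 1.299 mA/V².
KCL at the drain: ½ k_n (V_GS − V_TN)² = (V_DD − V_GS)/R.
Let x = V_GS − 1.5. Then 28.6 x² + x − 13.4 = 0, giving x = 0.667 V (positive root), so V_GS = 2.17 V.
I_D = (V_DD − V_GS)/R = (14.9 − 2.17) / 44 = 0.289 mA.

V_GS = 2.17 V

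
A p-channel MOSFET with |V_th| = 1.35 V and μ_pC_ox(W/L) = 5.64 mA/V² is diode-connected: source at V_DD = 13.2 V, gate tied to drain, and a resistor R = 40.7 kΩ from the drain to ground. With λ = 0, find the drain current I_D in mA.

I_D = 0.283 mA

With gate tied to drain, V_SG = V_SD ≥ V_SG − |V_th|, so the device is in saturation.
KCL at the drain: ½ k_p (V_SG − |V_th|)² = (V_DD − V_SG)/R.
Let x = V_SG − 1.35. Then 115 x² + x − 11.85 = 0, giving x = 0.317 V (positive root), so V_SG = 1.67 V.
I_D = (V_DD − V_SG)/R = (13.2 − 1.67) / 40.7 = 0.283 mA.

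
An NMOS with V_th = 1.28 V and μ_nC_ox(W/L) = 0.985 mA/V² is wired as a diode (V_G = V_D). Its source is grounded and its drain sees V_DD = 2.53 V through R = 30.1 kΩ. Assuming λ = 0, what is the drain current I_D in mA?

With gate tied to drain, V_GS = V_DS ≥ V_GS − V_th, so the device is in saturation.
KCL at the drain: ½ k_n (V_GS − V_th)² = (V_DD − V_GS)/R.
Let x = V_GS − 1.28. Then 14.8 x² + x − 1.25 = 0, giving x = 0.259 V (positive root), so V_GS = 1.54 V.
I_D = (V_DD − V_GS)/R = (2.53 − 1.54) / 30.1 = 0.0329 mA.

I_D = 0.0329 mA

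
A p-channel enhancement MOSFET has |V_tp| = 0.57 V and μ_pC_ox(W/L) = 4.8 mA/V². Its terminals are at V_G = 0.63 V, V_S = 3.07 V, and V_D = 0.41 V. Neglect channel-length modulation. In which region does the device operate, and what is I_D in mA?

V_SG = V_S − V_G = 3.07 − 0.63 = 2.44 V; V_SD = V_S − V_D = 3.07 − 0.41 = 2.66 V.
V_ov = V_SG − |V_tp| = 2.44 − 0.57 = 1.87 V.
Since V_SD = 2.66 V ≥ V_ov = 1.87 V, the device is in saturation.
I_D = ½ k_p V_ov² = 0.5 × 4.8 × 1.87² = 8.39 mA.

Saturation; I_D = 8.39 mA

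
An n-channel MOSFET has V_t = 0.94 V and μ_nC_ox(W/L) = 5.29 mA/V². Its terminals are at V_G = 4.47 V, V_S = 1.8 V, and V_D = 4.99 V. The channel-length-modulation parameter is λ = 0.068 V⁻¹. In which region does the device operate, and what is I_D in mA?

V_GS = V_G − V_S = 4.47 − 1.8 = 2.67 V; V_DS = V_D − V_S = 4.99 − 1.8 = 3.19 V.
V_ov = V_GS − V_t = 2.67 − 0.94 = 1.73 V.
Since V_DS = 3.19 V ≥ V_ov = 1.73 V, the device is in saturation.
I_D = ½ k_n V_ov² (1 + λ V_DS) = 0.5 × 5.29 × 1.73² × (1 + 0.068 × 3.19) = 9.63 mA.

Saturation; I_D = 9.63 mA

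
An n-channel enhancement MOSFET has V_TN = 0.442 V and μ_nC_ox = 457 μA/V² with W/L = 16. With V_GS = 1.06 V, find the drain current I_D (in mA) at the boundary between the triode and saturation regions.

I_D = 1.40 mA

At the boundary V_DS = V_ov = V_GS − V_TN = 1.06 − 0.442 = 0.618 V.
k_n = μ_nC_ox · (W/L) = 7.312 mA/V².
I_D = ½ k_n V_ov² = 0.5 × 7.312 × 0.618² = 1.4 mA.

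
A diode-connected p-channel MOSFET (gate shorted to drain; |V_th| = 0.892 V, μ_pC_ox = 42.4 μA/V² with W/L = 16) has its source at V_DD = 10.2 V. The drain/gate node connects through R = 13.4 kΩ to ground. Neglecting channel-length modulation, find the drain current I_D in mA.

With gate tied to drain, V_SG = V_SD ≥ V_SG − |V_th|, so the device is in saturation.
k_p = μ_pC_ox · (W/L) = 0.6784 mA/V².
KCL at the drain: ½ k_p (V_SG − |V_th|)² = (V_DD − V_SG)/R.
Let x = V_SG − 0.892. Then 4.55 x² + x − 9.308 = 0, giving x = 1.33 V (positive root), so V_SG = 2.22 V.
I_D = (V_DD − V_SG)/R = (10.2 − 2.22) / 13.4 = 0.596 mA.

I_D = 0.596 mA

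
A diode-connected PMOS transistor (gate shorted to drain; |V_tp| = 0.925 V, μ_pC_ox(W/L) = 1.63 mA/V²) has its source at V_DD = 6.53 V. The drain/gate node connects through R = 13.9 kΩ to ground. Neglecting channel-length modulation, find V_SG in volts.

With gate tied to drain, V_SG = V_SD ≥ V_SG − |V_tp|, so the device is in saturation.
KCL at the drain: ½ k_p (V_SG − |V_tp|)² = (V_DD − V_SG)/R.
Let x = V_SG − 0.925. Then 11.3 x² + x − 5.605 = 0, giving x = 0.661 V (positive root), so V_SG = 1.59 V.
I_D = (V_DD − V_SG)/R = (6.53 − 1.59) / 13.9 = 0.356 mA.

V_SG = 1.59 V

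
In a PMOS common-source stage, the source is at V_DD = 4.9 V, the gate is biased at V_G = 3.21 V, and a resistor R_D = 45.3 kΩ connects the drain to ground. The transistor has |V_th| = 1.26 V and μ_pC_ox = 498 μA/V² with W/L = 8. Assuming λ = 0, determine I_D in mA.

V_SG = V_DD − V_G = 4.9 − 3.21 = 1.69 V, so V_ov = 1.69 − 1.26 = 0.43 V.
k_p = μ_pC_ox · (W/L) = 3.984 mA/V².
Assume saturation: I_D = ½ k_p V_ov² = 0.5 × 3.984 × 0.43² = 0.368 mA, giving V_SD = V_DD − I_D R_D = 4.9 − 0.368 × 45.3 = -11.8 V.
But -11.8 V < V_ov = 0.43 V, so the device is actually in triode.
In triode I_D = k_p[V_ov V_SD − ½ V_SD²] and I_D = (V_DD − V_SD)/R_D. Equating: 90.2 V_SD² − 78.6 V_SD + 4.9 = 0, giving V_SD = 0.0676 V (the root below V_ov).
I_D = (4.9 − 0.0676) / 45.3 = 0.107 mA.

I_D = 0.107 mA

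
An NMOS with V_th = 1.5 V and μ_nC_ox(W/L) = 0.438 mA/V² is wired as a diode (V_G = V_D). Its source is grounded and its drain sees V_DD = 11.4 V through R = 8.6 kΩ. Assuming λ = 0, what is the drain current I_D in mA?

With gate tied to drain, V_GS = V_DS ≥ V_GS − V_th, so the device is in saturation.
KCL at the drain: ½ k_n (V_GS − V_th)² = (V_DD − V_GS)/R.
Let x = V_GS − 1.5. Then 1.88 x² + x − 9.9 = 0, giving x = 2.04 V (positive root), so V_GS = 3.54 V.
I_D = (V_DD − V_GS)/R = (11.4 − 3.54) / 8.6 = 0.914 mA.

I_D = 0.914 mA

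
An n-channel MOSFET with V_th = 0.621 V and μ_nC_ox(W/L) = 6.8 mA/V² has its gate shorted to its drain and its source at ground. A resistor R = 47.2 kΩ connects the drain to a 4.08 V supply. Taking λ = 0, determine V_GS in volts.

V_GS = 0.765 V

With gate tied to drain, V_GS = V_DS ≥ V_GS − V_th, so the device is in saturation.
KCL at the drain: ½ k_n (V_GS − V_th)² = (V_DD − V_GS)/R.
Let x = V_GS − 0.621. Then 160 x² + x − 3.459 = 0, giving x = 0.144 V (positive root), so V_GS = 0.765 V.
I_D = (V_DD − V_GS)/R = (4.08 − 0.765) / 47.2 = 0.0702 mA.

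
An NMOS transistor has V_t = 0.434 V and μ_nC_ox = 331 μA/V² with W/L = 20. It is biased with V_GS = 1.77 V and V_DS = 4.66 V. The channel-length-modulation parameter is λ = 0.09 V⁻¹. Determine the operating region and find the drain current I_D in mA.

Saturation; I_D = 8.39 mA

k_n = μ_nC_ox · (W/L) = 6.62 mA/V².
V_ov = V_GS − V_t = 1.77 − 0.434 = 1.34 V.
Since V_DS = 4.66 V ≥ V_ov = 1.34 V, the device is in saturation.
I_D = ½ k_n V_ov² (1 + λ V_DS) = 0.5 × 6.62 × 1.34² × (1 + 0.09 × 4.66) = 8.39 mA.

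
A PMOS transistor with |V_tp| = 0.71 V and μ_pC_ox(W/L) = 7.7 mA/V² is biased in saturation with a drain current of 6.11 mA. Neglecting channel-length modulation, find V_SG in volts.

V_SG = 1.97 V

In saturation I_D = ½ k_p (V_SG − |V_tp|)², so V_SG − |V_tp| = √(2 I_D / k_p) = √(2 × 6.11 / 7.7) = 1.26 V.
V_SG = 0.71 + 1.26 = 1.97 V.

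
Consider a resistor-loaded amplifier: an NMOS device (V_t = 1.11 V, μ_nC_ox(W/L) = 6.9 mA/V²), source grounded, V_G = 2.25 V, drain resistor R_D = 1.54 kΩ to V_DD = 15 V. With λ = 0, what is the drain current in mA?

V_GS = V_G = 2.25 V, so V_ov = 2.25 − 1.11 = 1.14 V.
Assume saturation: I_D = ½ k_n V_ov² = 0.5 × 6.9 × 1.14² = 4.48 mA, giving V_DS = V_DD − I_D R_D = 15 − 4.48 × 1.54 = 8.1 V.
V_DS = 8.1 V ≥ V_ov = 1.14 V, confirming saturation.

I_D = 4.48 mA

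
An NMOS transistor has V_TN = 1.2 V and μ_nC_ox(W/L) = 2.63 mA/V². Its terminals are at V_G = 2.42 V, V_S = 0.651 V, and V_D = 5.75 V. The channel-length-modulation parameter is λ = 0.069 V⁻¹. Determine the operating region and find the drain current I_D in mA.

Saturation; I_D = 0.576 mA

V_GS = V_G − V_S = 2.42 − 0.651 = 1.77 V; V_DS = V_D − V_S = 5.75 − 0.651 = 5.1 V.
V_ov = V_GS − V_TN = 1.77 − 1.2 = 0.569 V.
Since V_DS = 5.1 V ≥ V_ov = 0.569 V, the device is in saturation.
I_D = ½ k_n V_ov² (1 + λ V_DS) = 0.5 × 2.63 × 0.569² × (1 + 0.069 × 5.1) = 0.576 mA.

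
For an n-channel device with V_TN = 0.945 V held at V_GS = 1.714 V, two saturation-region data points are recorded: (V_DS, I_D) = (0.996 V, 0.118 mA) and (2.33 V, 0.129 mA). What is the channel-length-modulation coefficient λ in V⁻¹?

With V_GS fixed, I_D ∝ (1 + λ V_DS) in saturation, so I_D2/I_D1 = (1 + λ V_DS2)/(1 + λ V_DS1).
0.129/0.118 = 1.093 = (1 + 2.33 λ)/(1 + 0.996 λ).
Solving: λ (I_D1 V_DS2 − I_D2 V_DS1) = I_D2 − I_D1, so λ = (0.129 − 0.118) / (0.118 × 2.33 − 0.129 × 0.996) = 0.011 / 0.146 = 0.0751 V⁻¹.

λ = 0.0751 V⁻¹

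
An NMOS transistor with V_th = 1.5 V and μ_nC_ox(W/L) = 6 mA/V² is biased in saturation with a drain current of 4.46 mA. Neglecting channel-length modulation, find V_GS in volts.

V_GS = 2.72 V

In saturation I_D = ½ k_n (V_GS − V_th)², so V_GS − V_th = √(2 I_D / k_n) = √(2 × 4.46 / 6) = 1.22 V.
V_GS = 1.5 + 1.22 = 2.72 V.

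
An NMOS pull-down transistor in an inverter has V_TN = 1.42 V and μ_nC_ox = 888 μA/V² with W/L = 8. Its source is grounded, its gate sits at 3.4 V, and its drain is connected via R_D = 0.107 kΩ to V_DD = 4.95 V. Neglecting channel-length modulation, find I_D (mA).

I_D = 13.9 mA

V_GS = V_G = 3.4 V, so V_ov = 3.4 − 1.42 = 1.98 V.
k_n = μ_nC_ox · (W/L) = 7.104 mA/V².
Assume saturation: I_D = ½ k_n V_ov² = 0.5 × 7.104 × 1.98² = 13.9 mA, giving V_DS = V_DD − I_D R_D = 4.95 − 13.9 × 0.107 = 3.46 V.
V_DS = 3.46 V ≥ V_ov = 1.98 V, confirming saturation.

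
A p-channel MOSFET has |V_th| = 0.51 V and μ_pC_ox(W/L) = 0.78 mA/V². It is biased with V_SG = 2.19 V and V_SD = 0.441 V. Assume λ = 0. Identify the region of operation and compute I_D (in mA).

V_ov = V_SG − |V_th| = 2.19 − 0.51 = 1.68 V.
Since V_SD = 0.441 V < V_ov = 1.68 V, the device is in the triode region.
I_D = k_p [V_ov · V_SD − ½ V_SD²] = 0.78 × [1.68 × 0.441 − 0.5 × 0.441²] = 0.502 mA.

Triode; I_D = 0.502 mA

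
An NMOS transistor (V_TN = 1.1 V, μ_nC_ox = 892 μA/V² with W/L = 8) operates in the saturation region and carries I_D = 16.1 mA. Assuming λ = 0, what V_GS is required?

V_GS = 3.22 V

k_n = μ_nC_ox · (W/L) = 7.136 mA/V².
In saturation I_D = ½ k_n (V_GS − V_TN)², so V_GS − V_TN = √(2 I_D / k_n) = √(2 × 16.1 / 7.136) = 2.12 V.
V_GS = 1.1 + 2.12 = 3.22 V.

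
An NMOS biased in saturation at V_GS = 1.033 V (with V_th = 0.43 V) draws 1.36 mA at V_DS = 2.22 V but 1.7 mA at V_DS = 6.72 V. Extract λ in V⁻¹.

With V_GS fixed, I_D ∝ (1 + λ V_DS) in saturation, so I_D2/I_D1 = (1 + λ V_DS2)/(1 + λ V_DS1).
1.7/1.36 = 1.25 = (1 + 6.72 λ)/(1 + 2.22 λ).
Solving: λ (I_D1 V_DS2 − I_D2 V_DS1) = I_D2 − I_D1, so λ = (1.7 − 1.36) / (1.36 × 6.72 − 1.7 × 2.22) = 0.34 / 5.37 = 0.0634 V⁻¹.

λ = 0.0634 V⁻¹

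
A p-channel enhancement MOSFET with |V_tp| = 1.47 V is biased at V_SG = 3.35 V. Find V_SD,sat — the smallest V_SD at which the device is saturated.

V_SD,sat = 1.88 V

The boundary between triode and saturation is V_SD = V_SG − |V_tp| = V_ov.
V_ov = 3.35 − 1.47 = 1.88 V.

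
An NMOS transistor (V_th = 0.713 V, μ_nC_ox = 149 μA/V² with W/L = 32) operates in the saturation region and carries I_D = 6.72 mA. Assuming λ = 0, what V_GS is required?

k_n = μ_nC_ox · (W/L) = 4.768 mA/V².
In saturation I_D = ½ k_n (V_GS − V_th)², so V_GS − V_th = √(2 I_D / k_n) = √(2 × 6.72 / 4.768) = 1.68 V.
V_GS = 0.713 + 1.68 = 2.39 V.

V_GS = 2.39 V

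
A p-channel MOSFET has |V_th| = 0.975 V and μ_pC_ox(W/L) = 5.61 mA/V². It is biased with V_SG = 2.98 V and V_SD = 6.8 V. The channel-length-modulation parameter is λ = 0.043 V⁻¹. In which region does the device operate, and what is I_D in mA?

Saturation; I_D = 14.6 mA

V_ov = V_SG − |V_th| = 2.98 − 0.975 = 2 V.
Since V_SD = 6.8 V ≥ V_ov = 2 V, the device is in saturation.
I_D = ½ k_p V_ov² (1 + λ V_SD) = 0.5 × 5.61 × 2² × (1 + 0.043 × 6.8) = 14.6 mA.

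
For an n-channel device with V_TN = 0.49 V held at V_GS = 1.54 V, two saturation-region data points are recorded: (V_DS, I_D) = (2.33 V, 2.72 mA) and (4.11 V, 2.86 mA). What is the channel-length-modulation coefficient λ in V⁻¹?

With V_GS fixed, I_D ∝ (1 + λ V_DS) in saturation, so I_D2/I_D1 = (1 + λ V_DS2)/(1 + λ V_DS1).
2.86/2.72 = 1.051 = (1 + 4.11 λ)/(1 + 2.33 λ).
Solving: λ (I_D1 V_DS2 − I_D2 V_DS1) = I_D2 − I_D1, so λ = (2.86 − 2.72) / (2.72 × 4.11 − 2.86 × 2.33) = 0.14 / 4.52 = 0.031 V⁻¹.

λ = 0.0310 V⁻¹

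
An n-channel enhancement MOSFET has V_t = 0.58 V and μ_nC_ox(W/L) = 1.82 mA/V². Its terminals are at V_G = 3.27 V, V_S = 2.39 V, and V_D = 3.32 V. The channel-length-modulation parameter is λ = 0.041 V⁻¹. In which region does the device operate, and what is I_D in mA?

Saturation; I_D = 0.0850 mA

V_GS = V_G − V_S = 3.27 − 2.39 = 0.88 V; V_DS = V_D − V_S = 3.32 − 2.39 = 0.93 V.
V_ov = V_GS − V_t = 0.88 − 0.58 = 0.3 V.
Since V_DS = 0.93 V ≥ V_ov = 0.3 V, the device is in saturation.
I_D = ½ k_n V_ov² (1 + λ V_DS) = 0.5 × 1.82 × 0.3² × (1 + 0.041 × 0.93) = 0.085 mA.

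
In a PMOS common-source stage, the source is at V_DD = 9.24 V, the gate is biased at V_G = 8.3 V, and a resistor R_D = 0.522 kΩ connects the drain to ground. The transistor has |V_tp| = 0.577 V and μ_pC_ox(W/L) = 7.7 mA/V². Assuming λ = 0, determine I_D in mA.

I_D = 0.507 mA

V_SG = V_DD − V_G = 9.24 − 8.3 = 0.94 V, so V_ov = 0.94 − 0.577 = 0.363 V.
Assume saturation: I_D = ½ k_p V_ov² = 0.5 × 7.7 × 0.363² = 0.507 mA, giving V_SD = V_DD − I_D R_D = 9.24 − 0.507 × 0.522 = 8.98 V.
V_SD = 8.98 V ≥ V_ov = 0.363 V, confirming saturation.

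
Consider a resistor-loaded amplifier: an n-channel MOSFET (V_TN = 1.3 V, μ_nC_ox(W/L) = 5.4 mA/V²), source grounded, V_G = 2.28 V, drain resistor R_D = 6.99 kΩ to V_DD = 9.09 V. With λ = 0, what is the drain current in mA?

V_GS = V_G = 2.28 V, so V_ov = 2.28 − 1.3 = 0.98 V.
Assume saturation: I_D = ½ k_n V_ov² = 0.5 × 5.4 × 0.98² = 2.59 mA, giving V_DS = V_DD − I_D R_D = 9.09 − 2.59 × 6.99 = -9.04 V.
But -9.04 V < V_ov = 0.98 V, so the device is actually in triode.
In triode I_D = k_n[V_ov V_DS − ½ V_DS²] and I_D = (V_DD − V_DS)/R_D. Equating: 18.9 V_DS² − 37.99 V_DS + 9.09 = 0, giving V_DS = 0.278 V (the root below V_ov).
I_D = (9.09 − 0.278) / 6.99 = 1.26 mA.

I_D = 1.26 mA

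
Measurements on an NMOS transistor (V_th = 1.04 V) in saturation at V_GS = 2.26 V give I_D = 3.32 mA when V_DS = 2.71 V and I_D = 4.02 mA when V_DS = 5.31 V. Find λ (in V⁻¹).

λ = 0.104 V⁻¹

With V_GS fixed, I_D ∝ (1 + λ V_DS) in saturation, so I_D2/I_D1 = (1 + λ V_DS2)/(1 + λ V_DS1).
4.02/3.32 = 1.211 = (1 + 5.31 λ)/(1 + 2.71 λ).
Solving: λ (I_D1 V_DS2 − I_D2 V_DS1) = I_D2 − I_D1, so λ = (4.02 − 3.32) / (3.32 × 5.31 − 4.02 × 2.71) = 0.7 / 6.73 = 0.104 V⁻¹.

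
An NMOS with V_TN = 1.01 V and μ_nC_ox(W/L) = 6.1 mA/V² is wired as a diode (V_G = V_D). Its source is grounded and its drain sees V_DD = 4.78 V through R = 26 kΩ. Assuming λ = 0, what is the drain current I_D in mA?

I_D = 0.137 mA

With gate tied to drain, V_GS = V_DS ≥ V_GS − V_TN, so the device is in saturation.
KCL at the drain: ½ k_n (V_GS − V_TN)² = (V_DD − V_GS)/R.
Let x = V_GS − 1.01. Then 79.3 x² + x − 3.77 = 0, giving x = 0.212 V (positive root), so V_GS = 1.22 V.
I_D = (V_DD − V_GS)/R = (4.78 − 1.22) / 26 = 0.137 mA.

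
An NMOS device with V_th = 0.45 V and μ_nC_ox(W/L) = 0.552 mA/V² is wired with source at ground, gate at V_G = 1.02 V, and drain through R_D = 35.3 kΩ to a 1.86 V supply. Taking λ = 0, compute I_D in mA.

V_GS = V_G = 1.02 V, so V_ov = 1.02 − 0.45 = 0.57 V.
Assume saturation: I_D = ½ k_n V_ov² = 0.5 × 0.552 × 0.57² = 0.0897 mA, giving V_DS = V_DD − I_D R_D = 1.86 − 0.0897 × 35.3 = -1.31 V.
But -1.31 V < V_ov = 0.57 V, so the device is actually in triode.
In triode I_D = k_n[V_ov V_DS − ½ V_DS²] and I_D = (V_DD − V_DS)/R_D. Equating: 9.74 V_DS² − 12.11 V_DS + 1.86 = 0, giving V_DS = 0.18 V (the root below V_ov).
I_D = (1.86 − 0.18) / 35.3 = 0.0476 mA.

I_D = 0.0476 mA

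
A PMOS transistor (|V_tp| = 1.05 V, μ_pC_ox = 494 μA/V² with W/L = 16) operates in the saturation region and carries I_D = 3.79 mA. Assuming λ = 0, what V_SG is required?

V_SG = 2.03 V

k_p = μ_pC_ox · (W/L) = 7.904 mA/V².
In saturation I_D = ½ k_p (V_SG − |V_tp|)², so V_SG − |V_tp| = √(2 I_D / k_p) = √(2 × 3.79 / 7.904) = 0.979 V.
V_SG = 1.05 + 0.979 = 2.03 V.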